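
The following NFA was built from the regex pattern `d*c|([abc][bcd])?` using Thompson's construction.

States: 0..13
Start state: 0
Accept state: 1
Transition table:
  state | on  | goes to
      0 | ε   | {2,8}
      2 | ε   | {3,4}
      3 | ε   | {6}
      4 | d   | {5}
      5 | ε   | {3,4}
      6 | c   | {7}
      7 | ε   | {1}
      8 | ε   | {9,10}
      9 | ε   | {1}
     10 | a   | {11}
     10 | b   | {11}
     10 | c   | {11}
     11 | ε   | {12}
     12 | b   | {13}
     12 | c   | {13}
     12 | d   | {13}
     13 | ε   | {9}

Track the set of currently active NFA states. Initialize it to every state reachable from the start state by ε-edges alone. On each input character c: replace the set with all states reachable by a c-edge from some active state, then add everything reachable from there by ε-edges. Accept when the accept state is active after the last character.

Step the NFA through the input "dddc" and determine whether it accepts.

S₀ = ε-closure({0}) = {0,1,2,3,4,6,8,9,10}
'd' @ 1: {3,4,5,6}
'd' @ 2: {3,4,5,6}
'd' @ 3: {3,4,5,6}
'c' @ 4: {1,7}  [accepting]
final: {1,7}; accept 1 in set

Answer: ACCEPT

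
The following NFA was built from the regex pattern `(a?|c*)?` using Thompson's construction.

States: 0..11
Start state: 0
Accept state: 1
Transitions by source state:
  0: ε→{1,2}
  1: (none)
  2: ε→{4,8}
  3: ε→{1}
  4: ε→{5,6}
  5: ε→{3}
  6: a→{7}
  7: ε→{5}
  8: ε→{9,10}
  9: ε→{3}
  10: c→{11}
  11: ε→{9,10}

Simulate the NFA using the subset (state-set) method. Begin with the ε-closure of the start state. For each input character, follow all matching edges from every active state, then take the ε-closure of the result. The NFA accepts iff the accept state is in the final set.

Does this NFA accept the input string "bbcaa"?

Answer: REJECT

Trace:
initial (ε-close {0}): {0,1,2,3,4,5,6,8,9,10}
'b' @ 1: {}  — dead — no transitions
rest 'bcaa' ignored (set empty)
final: {}; accept 1 not in set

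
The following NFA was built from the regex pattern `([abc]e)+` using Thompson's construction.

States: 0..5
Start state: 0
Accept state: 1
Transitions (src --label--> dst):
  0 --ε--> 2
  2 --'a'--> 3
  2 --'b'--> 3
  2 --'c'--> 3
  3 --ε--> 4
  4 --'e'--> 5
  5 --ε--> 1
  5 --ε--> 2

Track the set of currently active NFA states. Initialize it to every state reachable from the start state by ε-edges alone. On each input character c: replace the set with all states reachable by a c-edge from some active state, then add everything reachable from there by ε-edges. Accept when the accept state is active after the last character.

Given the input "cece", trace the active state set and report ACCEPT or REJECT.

S₀ = ε-closure({0}) = {0,2}
'c' @ 1: {3,4}
'e' @ 2: {1,2,5}  [accepting]
'c' @ 3: {3,4}
'e' @ 4: {1,2,5}  [accepting]
final: {1,2,5}; accept 1 in set

Answer: ACCEPT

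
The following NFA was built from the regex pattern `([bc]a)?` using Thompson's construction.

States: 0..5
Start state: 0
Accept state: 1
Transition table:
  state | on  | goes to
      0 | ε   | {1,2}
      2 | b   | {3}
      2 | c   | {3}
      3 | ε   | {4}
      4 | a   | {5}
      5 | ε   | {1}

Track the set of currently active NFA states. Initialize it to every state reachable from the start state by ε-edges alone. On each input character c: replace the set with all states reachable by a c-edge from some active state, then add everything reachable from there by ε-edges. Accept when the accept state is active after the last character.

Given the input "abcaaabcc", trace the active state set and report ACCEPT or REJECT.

S₀ = ε-closure({0}) = {0,1,2}
'a' @ 1: {}  — dead — no transitions
rest 'bcaaabcc' ignored (set empty)
end set {} — state 1 not in

Answer: REJECT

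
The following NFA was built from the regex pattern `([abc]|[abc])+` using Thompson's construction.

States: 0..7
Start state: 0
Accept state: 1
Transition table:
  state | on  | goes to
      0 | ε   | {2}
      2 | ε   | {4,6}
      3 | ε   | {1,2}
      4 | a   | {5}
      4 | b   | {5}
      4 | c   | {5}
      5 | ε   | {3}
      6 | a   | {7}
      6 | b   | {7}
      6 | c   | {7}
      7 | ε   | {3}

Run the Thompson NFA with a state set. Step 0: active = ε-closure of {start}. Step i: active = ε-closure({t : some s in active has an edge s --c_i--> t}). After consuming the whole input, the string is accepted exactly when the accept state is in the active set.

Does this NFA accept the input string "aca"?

Answer: ACCEPT

Derivation:
start: ε-closure({0}) = {0,2,4,6}
'a' @ 1: {1,2,3,4,5,6,7}  ✓accept
'c' @ 2: {1,2,3,4,5,6,7}  ✓accept
'a' @ 3: {1,2,3,4,5,6,7}  ✓accept
after full input: {1,2,3,4,5,6,7}  (accept=1 in)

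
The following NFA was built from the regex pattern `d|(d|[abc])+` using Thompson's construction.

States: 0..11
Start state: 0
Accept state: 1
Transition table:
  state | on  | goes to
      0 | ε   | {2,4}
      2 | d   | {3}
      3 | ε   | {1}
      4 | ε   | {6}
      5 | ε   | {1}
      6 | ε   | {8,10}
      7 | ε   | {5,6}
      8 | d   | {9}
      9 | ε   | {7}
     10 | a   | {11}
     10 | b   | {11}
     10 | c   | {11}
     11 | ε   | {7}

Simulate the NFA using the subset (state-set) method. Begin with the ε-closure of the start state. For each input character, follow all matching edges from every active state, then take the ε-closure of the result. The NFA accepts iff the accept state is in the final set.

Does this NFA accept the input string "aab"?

initial (ε-close {0}): {0,2,4,6,8,10}
'a' @ 1: {1,5,6,7,8,10,11}  [accepting]
'a' @ 2: {1,5,6,7,8,10,11}  [accepting]
'b' @ 3: {1,5,6,7,8,10,11}  [accepting]
end set {1,5,6,7,8,10,11} — state 1 in

Answer: ACCEPT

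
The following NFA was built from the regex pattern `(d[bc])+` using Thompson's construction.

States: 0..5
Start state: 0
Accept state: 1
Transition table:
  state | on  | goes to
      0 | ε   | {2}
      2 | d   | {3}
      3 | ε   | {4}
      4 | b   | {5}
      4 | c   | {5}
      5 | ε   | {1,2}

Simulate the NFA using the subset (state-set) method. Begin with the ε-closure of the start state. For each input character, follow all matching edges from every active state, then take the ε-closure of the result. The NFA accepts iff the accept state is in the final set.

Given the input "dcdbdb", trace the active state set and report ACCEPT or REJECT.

Answer: ACCEPT

Trace:
S₀ = ε-closure({0}) = {0,2}
'd' @ 1: {3,4}
'c' @ 2: {1,2,5}  (accept∈set)
'd' @ 3: {3,4}
'b' @ 4: {1,2,5}  (accept∈set)
'd' @ 5: {3,4}
'b' @ 6: {1,2,5}  (accept∈set)
final: {1,2,5}; accept 1 in set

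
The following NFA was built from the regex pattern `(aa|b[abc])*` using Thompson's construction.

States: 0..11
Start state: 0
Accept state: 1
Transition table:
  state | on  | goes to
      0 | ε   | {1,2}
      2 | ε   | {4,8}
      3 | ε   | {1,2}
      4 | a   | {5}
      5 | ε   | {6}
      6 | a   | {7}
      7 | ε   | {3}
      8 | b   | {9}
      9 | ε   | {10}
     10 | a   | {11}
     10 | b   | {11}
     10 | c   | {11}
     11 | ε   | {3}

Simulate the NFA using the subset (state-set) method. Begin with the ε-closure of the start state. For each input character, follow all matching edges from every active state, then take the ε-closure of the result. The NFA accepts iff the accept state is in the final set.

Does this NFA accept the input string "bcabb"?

Answer: REJECT

Derivation:
start: ε-closure({0}) = {0,1,2,4,8}
'b' @ 1: {9,10}
'c' @ 2: {1,2,3,4,8,11}  [accepting]
'a' @ 3: {5,6}
'b' @ 4: {}  — state set empty
rest 'b' ignored (set empty)
after full input: {}  (accept=1 not in)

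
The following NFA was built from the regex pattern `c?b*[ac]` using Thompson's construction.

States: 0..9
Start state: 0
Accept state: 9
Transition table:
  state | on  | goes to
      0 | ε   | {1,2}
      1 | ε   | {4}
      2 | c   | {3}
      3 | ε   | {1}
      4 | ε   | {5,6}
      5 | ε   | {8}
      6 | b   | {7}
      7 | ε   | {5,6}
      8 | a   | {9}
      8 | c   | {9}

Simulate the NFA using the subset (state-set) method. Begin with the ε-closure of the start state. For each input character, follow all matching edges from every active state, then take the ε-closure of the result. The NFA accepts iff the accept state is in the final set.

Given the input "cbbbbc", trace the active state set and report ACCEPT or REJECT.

Answer: ACCEPT

Trace:
S₀ = ε-closure({0}) = {0,1,2,4,5,6,8}
'c' @ 1: {1,3,4,5,6,8,9}  ✓accept
'b' @ 2: {5,6,7,8}
'b' @ 3: {5,6,7,8}
'b' @ 4: {5,6,7,8}
'b' @ 5: {5,6,7,8}
'c' @ 6: {9}  ✓accept
end set {9} — state 9 in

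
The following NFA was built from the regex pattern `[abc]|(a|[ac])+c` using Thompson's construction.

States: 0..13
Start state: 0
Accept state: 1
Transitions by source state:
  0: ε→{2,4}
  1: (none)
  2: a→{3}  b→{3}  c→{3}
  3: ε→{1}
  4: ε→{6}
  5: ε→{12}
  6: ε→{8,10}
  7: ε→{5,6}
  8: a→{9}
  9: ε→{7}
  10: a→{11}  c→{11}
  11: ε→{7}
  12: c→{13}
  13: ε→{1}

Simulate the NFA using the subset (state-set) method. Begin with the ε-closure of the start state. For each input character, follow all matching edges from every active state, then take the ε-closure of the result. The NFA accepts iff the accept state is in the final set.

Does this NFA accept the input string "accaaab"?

Answer: REJECT

Trace:
initial (ε-close {0}): {0,2,4,6,8,10}
'a' @ 1: {1,3,5,6,7,8,9,10,11,12}  (accept∈set)
'c' @ 2: {1,5,6,7,8,10,11,12,13}  (accept∈set)
'c' @ 3: {1,5,6,7,8,10,11,12,13}  (accept∈set)
'a' @ 4: {5,6,7,8,9,10,11,12}
'a' @ 5: {5,6,7,8,9,10,11,12}
'a' @ 6: {5,6,7,8,9,10,11,12}
'b' @ 7: {}  — dead — no transitions
end set {} — state 1 not in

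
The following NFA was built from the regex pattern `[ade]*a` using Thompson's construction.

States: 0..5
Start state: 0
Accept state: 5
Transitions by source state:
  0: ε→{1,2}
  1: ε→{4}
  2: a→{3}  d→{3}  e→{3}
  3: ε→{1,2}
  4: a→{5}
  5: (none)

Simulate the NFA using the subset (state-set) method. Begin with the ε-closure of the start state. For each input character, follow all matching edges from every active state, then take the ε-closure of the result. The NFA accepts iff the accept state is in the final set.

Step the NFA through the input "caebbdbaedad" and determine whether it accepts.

Answer: REJECT

Trace:
S₀ = ε-closure({0}) = {0,1,2,4}
'c' @ 1: {}  — no active states
rest 'aebbdbaedad' ignored (set empty)
end set {} — state 5 not in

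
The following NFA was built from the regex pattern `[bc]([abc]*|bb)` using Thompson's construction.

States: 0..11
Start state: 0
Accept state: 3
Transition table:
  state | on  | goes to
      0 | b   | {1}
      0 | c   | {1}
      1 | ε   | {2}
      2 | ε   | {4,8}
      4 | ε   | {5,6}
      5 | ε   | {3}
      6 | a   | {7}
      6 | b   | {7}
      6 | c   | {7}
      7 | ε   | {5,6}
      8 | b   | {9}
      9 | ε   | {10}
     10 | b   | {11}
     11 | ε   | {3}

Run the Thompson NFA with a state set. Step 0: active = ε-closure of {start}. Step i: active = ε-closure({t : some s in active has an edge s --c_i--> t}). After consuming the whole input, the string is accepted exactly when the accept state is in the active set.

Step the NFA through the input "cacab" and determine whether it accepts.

start: ε-closure({0}) = {0}
'c' @ 1: {1,2,3,4,5,6,8}  ✓accept
'a' @ 2: {3,5,6,7}  ✓accept
'c' @ 3: {3,5,6,7}  ✓accept
'a' @ 4: {3,5,6,7}  ✓accept
'b' @ 5: {3,5,6,7}  ✓accept
final: {3,5,6,7}; accept 3 in set

Answer: ACCEPT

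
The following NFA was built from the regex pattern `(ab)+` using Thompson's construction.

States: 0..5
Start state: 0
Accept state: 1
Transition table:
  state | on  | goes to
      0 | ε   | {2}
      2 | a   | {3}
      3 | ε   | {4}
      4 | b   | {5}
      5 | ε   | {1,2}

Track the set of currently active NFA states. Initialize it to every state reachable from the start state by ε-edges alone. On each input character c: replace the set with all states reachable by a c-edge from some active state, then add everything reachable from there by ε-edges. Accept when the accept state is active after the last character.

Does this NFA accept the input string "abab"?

start: ε-closure({0}) = {0,2}
'a' @ 1: {3,4}
'b' @ 2: {1,2,5}  [accepting]
'a' @ 3: {3,4}
'b' @ 4: {1,2,5}  [accepting]
final: {1,2,5}; accept 1 in set

Answer: ACCEPT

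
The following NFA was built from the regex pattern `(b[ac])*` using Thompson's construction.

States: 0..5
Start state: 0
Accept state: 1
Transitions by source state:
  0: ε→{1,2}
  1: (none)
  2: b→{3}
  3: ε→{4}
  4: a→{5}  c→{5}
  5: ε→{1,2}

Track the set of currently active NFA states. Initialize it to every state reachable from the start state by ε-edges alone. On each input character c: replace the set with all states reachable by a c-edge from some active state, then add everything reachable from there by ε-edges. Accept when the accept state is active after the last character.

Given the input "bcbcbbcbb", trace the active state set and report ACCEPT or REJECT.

Answer: REJECT

Steps:
S₀ = ε-closure({0}) = {0,1,2}
'b' @ 1: {3,4}
'c' @ 2: {1,2,5}  [accepting]
'b' @ 3: {3,4}
'c' @ 4: {1,2,5}  [accepting]
'b' @ 5: {3,4}
'b' @ 6: {}  — no active states
rest 'cbb' ignored (set empty)
end set {} — state 1 not in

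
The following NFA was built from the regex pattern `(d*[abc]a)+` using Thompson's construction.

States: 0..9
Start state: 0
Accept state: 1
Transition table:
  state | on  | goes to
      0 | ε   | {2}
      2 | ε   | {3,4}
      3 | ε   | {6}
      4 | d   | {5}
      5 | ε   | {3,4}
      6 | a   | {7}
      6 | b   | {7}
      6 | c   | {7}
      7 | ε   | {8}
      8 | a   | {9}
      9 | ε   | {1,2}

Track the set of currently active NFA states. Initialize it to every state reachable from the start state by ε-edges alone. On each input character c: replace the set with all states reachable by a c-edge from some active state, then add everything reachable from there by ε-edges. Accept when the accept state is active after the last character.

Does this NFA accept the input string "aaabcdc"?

Answer: REJECT

Trace:
initial (ε-close {0}): {0,2,3,4,6}
'a' @ 1: {7,8}
'a' @ 2: {1,2,3,4,6,9}  (accept∈set)
'a' @ 3: {7,8}
'b' @ 4: {}  — state set empty
rest 'cdc' ignored (set empty)
final: {}; accept 1 not in set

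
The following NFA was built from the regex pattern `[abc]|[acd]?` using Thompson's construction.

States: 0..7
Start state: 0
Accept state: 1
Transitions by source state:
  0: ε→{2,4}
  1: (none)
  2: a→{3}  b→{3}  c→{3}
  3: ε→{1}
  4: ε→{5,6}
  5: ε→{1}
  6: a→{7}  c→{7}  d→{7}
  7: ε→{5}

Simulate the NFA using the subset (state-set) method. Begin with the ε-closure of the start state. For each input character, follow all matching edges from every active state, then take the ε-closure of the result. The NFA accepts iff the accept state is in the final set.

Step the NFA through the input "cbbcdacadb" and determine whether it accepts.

Answer: REJECT

Trace:
start: ε-closure({0}) = {0,1,2,4,5,6}
'c' @ 1: {1,3,5,7}  [accepting]
'b' @ 2: {}  — no active states
rest 'bcdacadb' ignored (set empty)
after full input: {}  (accept=1 not in)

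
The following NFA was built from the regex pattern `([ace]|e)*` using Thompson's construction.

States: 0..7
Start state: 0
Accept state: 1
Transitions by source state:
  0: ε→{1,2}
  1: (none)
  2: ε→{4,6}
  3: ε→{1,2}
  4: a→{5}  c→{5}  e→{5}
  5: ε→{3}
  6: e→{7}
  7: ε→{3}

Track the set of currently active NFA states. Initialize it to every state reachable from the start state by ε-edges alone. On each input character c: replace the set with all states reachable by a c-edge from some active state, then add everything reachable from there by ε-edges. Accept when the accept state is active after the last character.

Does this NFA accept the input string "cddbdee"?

Answer: REJECT

Derivation:
start: ε-closure({0}) = {0,1,2,4,6}
'c' @ 1: {1,2,3,4,5,6}  (accept∈set)
'd' @ 2: {}  — no active states
rest 'dbdee' ignored (set empty)
after full input: {}  (accept=1 not in)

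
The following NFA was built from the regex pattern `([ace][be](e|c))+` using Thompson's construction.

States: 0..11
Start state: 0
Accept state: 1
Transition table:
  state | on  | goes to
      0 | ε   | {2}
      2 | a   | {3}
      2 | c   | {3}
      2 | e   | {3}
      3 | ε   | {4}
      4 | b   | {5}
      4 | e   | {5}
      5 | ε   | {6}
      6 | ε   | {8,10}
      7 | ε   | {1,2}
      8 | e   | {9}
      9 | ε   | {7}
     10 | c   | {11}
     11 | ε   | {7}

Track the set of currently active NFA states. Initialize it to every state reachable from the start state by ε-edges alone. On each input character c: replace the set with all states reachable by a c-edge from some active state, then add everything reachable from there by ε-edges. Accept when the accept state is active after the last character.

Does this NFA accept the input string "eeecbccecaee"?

Answer: ACCEPT

Derivation:
initial (ε-close {0}): {0,2}
'e' @ 1: {3,4}
'e' @ 2: {5,6,8,10}
'e' @ 3: {1,2,7,9}  (accept∈set)
'c' @ 4: {3,4}
'b' @ 5: {5,6,8,10}
'c' @ 6: {1,2,7,11}  (accept∈set)
'c' @ 7: {3,4}
'e' @ 8: {5,6,8,10}
'c' @ 9: {1,2,7,11}  (accept∈set)
'a' @ 10: {3,4}
'e' @ 11: {5,6,8,10}
'e' @ 12: {1,2,7,9}  (accept∈set)
final: {1,2,7,9}; accept 1 in set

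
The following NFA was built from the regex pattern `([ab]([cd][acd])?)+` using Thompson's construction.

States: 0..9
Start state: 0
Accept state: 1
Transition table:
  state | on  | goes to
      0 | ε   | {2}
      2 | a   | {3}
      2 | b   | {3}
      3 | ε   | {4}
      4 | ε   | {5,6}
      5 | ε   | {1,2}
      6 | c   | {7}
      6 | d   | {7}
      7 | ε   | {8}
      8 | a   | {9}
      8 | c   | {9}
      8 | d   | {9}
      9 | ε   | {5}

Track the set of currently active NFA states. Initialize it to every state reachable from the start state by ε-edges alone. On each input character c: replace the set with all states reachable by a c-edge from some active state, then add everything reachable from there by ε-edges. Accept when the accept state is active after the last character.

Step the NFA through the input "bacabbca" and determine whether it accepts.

initial (ε-close {0}): {0,2}
'b' @ 1: {1,2,3,4,5,6}  [accepting]
'a' @ 2: {1,2,3,4,5,6}  [accepting]
'c' @ 3: {7,8}
'a' @ 4: {1,2,5,9}  [accepting]
'b' @ 5: {1,2,3,4,5,6}  [accepting]
'b' @ 6: {1,2,3,4,5,6}  [accepting]
'c' @ 7: {7,8}
'a' @ 8: {1,2,5,9}  [accepting]
end set {1,2,5,9} — state 1 in

Answer: ACCEPT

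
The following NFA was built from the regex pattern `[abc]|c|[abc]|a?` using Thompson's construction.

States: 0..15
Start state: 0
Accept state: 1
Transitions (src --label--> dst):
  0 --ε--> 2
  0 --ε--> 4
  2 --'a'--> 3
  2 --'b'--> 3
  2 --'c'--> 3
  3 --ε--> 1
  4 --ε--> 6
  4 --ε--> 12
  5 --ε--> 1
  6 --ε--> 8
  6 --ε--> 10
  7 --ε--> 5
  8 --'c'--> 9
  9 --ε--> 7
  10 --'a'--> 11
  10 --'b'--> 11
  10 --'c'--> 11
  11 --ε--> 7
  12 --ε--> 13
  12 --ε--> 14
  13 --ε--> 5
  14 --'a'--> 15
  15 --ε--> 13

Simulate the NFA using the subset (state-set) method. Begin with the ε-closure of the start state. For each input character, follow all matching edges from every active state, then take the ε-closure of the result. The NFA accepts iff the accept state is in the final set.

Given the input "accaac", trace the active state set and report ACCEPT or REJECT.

Answer: REJECT

Derivation:
start: ε-closure({0}) = {0,1,2,4,5,6,8,10,12,13,14}
'a' @ 1: {1,3,5,7,11,13,15}  ✓accept
'c' @ 2: {}  — no active states
rest 'caac' ignored (set empty)
final: {}; accept 1 not in set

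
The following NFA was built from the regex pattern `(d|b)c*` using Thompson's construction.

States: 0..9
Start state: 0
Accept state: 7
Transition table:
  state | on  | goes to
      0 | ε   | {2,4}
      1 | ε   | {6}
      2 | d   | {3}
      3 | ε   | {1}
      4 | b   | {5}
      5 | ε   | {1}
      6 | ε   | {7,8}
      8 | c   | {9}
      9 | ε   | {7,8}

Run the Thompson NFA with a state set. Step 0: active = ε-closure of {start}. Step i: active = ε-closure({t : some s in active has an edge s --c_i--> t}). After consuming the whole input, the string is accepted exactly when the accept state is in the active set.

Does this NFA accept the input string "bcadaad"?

Answer: REJECT

Derivation:
start: ε-closure({0}) = {0,2,4}
'b' @ 1: {1,5,6,7,8}  ✓accept
'c' @ 2: {7,8,9}  ✓accept
'a' @ 3: {}  — state set empty
rest 'daad' ignored (set empty)
final: {}; accept 7 not in set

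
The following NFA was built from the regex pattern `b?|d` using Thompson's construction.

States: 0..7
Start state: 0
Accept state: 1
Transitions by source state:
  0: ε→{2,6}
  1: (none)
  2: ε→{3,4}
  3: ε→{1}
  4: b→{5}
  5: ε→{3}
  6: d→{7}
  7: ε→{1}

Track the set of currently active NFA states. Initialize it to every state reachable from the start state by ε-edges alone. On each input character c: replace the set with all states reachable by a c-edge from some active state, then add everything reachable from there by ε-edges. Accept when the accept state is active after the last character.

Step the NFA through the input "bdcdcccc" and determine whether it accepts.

Answer: REJECT

Steps:
start: ε-closure({0}) = {0,1,2,3,4,6}
'b' @ 1: {1,3,5}  (accept∈set)
'd' @ 2: {}  — dead — no transitions
rest 'cdcccc' ignored (set empty)
final: {}; accept 1 not in set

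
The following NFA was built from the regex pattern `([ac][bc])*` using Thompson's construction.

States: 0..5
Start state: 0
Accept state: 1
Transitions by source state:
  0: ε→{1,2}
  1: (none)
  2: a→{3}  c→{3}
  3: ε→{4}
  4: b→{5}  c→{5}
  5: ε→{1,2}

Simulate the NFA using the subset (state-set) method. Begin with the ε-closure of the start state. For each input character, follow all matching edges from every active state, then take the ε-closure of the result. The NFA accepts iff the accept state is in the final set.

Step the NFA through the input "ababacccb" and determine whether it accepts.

Answer: REJECT

Steps:
S₀ = ε-closure({0}) = {0,1,2}
'a' @ 1: {3,4}
'b' @ 2: {1,2,5}  ✓accept
'a' @ 3: {3,4}
'b' @ 4: {1,2,5}  ✓accept
'a' @ 5: {3,4}
'c' @ 6: {1,2,5}  ✓accept
'c' @ 7: {3,4}
'c' @ 8: {1,2,5}  ✓accept
'b' @ 9: {}  — no active states
end set {} — state 1 not in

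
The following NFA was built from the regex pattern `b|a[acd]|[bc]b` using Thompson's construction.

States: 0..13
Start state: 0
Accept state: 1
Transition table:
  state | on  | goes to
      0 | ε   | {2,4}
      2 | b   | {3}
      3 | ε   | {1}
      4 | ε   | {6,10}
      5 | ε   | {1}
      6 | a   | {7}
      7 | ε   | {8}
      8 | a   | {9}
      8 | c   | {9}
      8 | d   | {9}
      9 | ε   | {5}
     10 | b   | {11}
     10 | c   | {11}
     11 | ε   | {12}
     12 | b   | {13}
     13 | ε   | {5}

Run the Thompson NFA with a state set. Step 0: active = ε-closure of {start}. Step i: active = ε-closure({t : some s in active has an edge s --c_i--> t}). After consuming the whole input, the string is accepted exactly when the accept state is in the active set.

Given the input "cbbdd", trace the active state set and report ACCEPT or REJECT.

Answer: REJECT

Trace:
S₀ = ε-closure({0}) = {0,2,4,6,10}
'c' @ 1: {11,12}
'b' @ 2: {1,5,13}  [accepting]
'b' @ 3: {}  — dead — no transitions
rest 'dd' ignored (set empty)
final: {}; accept 1 not in set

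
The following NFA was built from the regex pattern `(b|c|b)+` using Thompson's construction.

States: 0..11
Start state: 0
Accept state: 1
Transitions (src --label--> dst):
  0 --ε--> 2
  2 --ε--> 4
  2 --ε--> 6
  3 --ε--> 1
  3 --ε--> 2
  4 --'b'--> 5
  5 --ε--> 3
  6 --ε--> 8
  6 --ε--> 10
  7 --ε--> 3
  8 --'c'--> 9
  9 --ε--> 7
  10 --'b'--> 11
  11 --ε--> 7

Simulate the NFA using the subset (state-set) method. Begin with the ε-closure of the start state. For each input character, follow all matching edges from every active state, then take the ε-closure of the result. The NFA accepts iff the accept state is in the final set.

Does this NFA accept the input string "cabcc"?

start: ε-closure({0}) = {0,2,4,6,8,10}
'c' @ 1: {1,2,3,4,6,7,8,9,10}  (accept∈set)
'a' @ 2: {}  — dead — no transitions
rest 'bcc' ignored (set empty)
after full input: {}  (accept=1 not in)

Answer: REJECT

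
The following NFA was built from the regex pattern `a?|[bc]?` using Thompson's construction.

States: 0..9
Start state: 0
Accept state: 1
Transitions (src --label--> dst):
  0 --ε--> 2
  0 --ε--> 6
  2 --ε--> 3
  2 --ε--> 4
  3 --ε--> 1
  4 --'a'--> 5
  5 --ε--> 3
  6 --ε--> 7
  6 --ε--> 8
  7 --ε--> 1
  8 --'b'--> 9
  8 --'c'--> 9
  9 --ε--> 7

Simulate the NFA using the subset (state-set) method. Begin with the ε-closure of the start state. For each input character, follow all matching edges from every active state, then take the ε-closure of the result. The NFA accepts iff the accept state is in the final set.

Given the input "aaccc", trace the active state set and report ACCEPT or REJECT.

S₀ = ε-closure({0}) = {0,1,2,3,4,6,7,8}
'a' @ 1: {1,3,5}  ✓accept
'a' @ 2: {}  — state set empty
rest 'ccc' ignored (set empty)
after full input: {}  (accept=1 not in)

Answer: REJECT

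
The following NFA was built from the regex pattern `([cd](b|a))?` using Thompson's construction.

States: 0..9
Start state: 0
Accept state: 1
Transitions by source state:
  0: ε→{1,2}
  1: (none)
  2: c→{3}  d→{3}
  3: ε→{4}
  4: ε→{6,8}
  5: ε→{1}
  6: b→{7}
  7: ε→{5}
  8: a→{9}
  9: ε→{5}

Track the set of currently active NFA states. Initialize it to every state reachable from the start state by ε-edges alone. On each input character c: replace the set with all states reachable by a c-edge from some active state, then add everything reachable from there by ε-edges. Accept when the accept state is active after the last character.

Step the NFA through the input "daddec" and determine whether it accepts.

Answer: REJECT

Steps:
start: ε-closure({0}) = {0,1,2}
'd' @ 1: {3,4,6,8}
'a' @ 2: {1,5,9}  (accept∈set)
'd' @ 3: {}  — state set empty
rest 'dec' ignored (set empty)
end set {} — state 1 not in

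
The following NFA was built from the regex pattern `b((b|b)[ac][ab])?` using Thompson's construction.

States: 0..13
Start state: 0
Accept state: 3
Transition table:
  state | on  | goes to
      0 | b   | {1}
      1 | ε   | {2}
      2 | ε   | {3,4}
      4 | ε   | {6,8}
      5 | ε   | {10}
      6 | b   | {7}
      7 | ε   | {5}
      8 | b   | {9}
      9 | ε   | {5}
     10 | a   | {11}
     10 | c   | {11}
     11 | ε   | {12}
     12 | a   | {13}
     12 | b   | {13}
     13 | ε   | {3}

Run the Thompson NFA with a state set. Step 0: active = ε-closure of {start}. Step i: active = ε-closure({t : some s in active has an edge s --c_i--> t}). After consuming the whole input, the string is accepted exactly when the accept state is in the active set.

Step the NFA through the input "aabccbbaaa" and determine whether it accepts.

Answer: REJECT

Derivation:
initial (ε-close {0}): {0}
'a' @ 1: {}  — no active states
rest 'abccbbaaa' ignored (set empty)
end set {} — state 3 not in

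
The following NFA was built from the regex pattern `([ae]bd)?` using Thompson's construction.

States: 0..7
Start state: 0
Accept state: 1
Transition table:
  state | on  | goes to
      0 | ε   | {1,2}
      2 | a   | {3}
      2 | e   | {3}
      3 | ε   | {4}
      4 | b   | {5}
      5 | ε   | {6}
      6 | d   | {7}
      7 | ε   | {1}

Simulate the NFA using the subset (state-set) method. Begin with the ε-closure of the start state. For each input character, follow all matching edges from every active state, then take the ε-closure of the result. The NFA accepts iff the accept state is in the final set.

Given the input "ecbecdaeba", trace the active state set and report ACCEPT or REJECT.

initial (ε-close {0}): {0,1,2}
'e' @ 1: {3,4}
'c' @ 2: {}  — dead — no transitions
rest 'becdaeba' ignored (set empty)
after full input: {}  (accept=1 not in)

Answer: REJECT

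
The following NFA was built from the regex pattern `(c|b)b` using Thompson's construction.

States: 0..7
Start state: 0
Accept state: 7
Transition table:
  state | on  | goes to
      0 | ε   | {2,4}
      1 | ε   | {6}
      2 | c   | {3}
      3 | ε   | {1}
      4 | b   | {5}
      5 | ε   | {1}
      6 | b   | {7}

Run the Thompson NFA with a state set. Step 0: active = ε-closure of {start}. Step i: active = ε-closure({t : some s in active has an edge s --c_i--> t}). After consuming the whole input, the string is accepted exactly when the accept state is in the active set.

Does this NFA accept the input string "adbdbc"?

start: ε-closure({0}) = {0,2,4}
'a' @ 1: {}  — no active states
rest 'dbdbc' ignored (set empty)
final: {}; accept 7 not in set

Answer: REJECT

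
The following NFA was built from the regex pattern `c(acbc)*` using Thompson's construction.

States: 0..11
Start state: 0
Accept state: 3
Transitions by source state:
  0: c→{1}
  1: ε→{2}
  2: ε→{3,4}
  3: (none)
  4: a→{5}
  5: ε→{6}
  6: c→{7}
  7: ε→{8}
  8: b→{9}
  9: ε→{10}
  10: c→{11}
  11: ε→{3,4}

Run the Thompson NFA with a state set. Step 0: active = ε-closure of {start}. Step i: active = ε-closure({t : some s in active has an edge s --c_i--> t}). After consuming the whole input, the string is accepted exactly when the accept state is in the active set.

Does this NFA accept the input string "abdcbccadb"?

Answer: REJECT

Trace:
initial (ε-close {0}): {0}
'a' @ 1: {}  — state set empty
rest 'bdcbccadb' ignored (set empty)
after full input: {}  (accept=3 not in)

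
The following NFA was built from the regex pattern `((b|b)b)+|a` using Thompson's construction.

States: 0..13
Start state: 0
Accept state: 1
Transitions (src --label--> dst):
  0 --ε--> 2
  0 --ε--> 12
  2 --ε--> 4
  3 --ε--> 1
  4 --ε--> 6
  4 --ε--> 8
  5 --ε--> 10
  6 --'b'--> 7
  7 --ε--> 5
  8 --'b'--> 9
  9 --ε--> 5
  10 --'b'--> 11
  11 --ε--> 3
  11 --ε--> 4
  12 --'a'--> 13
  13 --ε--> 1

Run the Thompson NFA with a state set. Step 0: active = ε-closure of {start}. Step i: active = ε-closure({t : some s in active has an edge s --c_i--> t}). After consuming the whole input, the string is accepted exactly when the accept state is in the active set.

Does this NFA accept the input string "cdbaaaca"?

start: ε-closure({0}) = {0,2,4,6,8,12}
'c' @ 1: {}  — no active states
rest 'dbaaaca' ignored (set empty)
end set {} — state 1 not in

Answer: REJECT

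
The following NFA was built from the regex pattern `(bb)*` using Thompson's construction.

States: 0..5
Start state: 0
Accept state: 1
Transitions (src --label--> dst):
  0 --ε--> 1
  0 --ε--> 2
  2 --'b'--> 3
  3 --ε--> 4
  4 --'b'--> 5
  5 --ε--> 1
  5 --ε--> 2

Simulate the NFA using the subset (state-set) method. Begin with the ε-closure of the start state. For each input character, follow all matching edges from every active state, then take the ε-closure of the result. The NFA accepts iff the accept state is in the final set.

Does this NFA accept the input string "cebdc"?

Answer: REJECT

Derivation:
S₀ = ε-closure({0}) = {0,1,2}
'c' @ 1: {}  — dead — no transitions
rest 'ebdc' ignored (set empty)
after full input: {}  (accept=1 not in)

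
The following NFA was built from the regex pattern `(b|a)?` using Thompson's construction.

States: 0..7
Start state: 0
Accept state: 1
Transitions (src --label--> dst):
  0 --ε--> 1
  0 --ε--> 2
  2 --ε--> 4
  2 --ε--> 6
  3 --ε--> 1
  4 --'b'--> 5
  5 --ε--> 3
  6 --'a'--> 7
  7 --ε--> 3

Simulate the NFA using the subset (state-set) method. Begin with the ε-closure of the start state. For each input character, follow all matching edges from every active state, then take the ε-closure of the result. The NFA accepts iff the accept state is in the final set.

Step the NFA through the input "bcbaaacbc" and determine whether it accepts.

Answer: REJECT

Derivation:
start: ε-closure({0}) = {0,1,2,4,6}
'b' @ 1: {1,3,5}  [accepting]
'c' @ 2: {}  — no active states
rest 'baaacbc' ignored (set empty)
final: {}; accept 1 not in set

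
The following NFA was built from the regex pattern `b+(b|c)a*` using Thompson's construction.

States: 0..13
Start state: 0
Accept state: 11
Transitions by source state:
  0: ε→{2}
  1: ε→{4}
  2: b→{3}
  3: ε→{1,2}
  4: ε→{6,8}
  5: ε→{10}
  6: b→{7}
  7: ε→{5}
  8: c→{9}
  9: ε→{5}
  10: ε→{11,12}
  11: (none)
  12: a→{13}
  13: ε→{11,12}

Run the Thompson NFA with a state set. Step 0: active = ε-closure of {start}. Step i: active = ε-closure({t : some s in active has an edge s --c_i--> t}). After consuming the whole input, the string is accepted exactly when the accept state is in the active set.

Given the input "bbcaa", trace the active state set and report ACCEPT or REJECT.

S₀ = ε-closure({0}) = {0,2}
'b' @ 1: {1,2,3,4,6,8}
'b' @ 2: {1,2,3,4,5,6,7,8,10,11,12}  (accept∈set)
'c' @ 3: {5,9,10,11,12}  (accept∈set)
'a' @ 4: {11,12,13}  (accept∈set)
'a' @ 5: {11,12,13}  (accept∈set)
after full input: {11,12,13}  (accept=11 in)

Answer: ACCEPT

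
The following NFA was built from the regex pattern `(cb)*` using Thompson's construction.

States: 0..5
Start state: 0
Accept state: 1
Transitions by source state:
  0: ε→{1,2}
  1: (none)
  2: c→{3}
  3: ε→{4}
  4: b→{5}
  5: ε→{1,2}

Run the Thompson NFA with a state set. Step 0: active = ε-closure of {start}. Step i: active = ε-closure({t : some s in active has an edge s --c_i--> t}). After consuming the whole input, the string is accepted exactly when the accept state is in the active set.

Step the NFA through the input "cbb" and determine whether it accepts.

initial (ε-close {0}): {0,1,2}
'c' @ 1: {3,4}
'b' @ 2: {1,2,5}  [accepting]
'b' @ 3: {}  — dead — no transitions
end set {} — state 1 not in

Answer: REJECT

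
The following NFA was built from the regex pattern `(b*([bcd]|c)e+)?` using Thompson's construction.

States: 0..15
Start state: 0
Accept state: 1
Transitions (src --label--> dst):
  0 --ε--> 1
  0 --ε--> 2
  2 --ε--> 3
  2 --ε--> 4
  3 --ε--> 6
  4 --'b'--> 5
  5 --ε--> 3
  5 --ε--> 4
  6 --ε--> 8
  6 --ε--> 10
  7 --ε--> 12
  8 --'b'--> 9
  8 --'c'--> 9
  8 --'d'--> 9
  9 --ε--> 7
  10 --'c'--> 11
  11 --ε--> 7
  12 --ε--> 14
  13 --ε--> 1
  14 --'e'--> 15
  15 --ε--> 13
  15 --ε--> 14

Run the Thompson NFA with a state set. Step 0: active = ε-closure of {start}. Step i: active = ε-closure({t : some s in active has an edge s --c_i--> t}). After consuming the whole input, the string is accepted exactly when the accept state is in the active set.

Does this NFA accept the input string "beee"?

Answer: ACCEPT

Trace:
initial (ε-close {0}): {0,1,2,3,4,6,8,10}
'b' @ 1: {3,4,5,6,7,8,9,10,12,14}
'e' @ 2: {1,13,14,15}  (accept∈set)
'e' @ 3: {1,13,14,15}  (accept∈set)
'e' @ 4: {1,13,14,15}  (accept∈set)
after full input: {1,13,14,15}  (accept=1 in)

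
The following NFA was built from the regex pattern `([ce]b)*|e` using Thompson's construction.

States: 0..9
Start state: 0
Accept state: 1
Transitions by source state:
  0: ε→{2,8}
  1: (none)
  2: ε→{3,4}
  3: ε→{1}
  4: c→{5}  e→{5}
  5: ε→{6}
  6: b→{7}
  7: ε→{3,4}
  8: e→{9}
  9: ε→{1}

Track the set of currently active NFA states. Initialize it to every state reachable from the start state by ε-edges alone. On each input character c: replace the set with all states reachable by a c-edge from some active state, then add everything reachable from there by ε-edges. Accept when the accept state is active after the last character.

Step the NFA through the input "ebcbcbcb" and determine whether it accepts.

initial (ε-close {0}): {0,1,2,3,4,8}
'e' @ 1: {1,5,6,9}  (accept∈set)
'b' @ 2: {1,3,4,7}  (accept∈set)
'c' @ 3: {5,6}
'b' @ 4: {1,3,4,7}  (accept∈set)
'c' @ 5: {5,6}
'b' @ 6: {1,3,4,7}  (accept∈set)
'c' @ 7: {5,6}
'b' @ 8: {1,3,4,7}  (accept∈set)
final: {1,3,4,7}; accept 1 in set

Answer: ACCEPT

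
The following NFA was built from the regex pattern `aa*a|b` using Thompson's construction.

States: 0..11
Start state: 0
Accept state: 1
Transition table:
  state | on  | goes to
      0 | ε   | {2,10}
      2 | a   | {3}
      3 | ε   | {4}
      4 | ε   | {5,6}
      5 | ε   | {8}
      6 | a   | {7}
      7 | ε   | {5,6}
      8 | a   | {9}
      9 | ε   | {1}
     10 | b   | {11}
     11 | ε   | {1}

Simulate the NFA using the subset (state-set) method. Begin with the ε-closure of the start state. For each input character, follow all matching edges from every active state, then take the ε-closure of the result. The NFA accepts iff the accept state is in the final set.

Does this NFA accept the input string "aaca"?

S₀ = ε-closure({0}) = {0,2,10}
'a' @ 1: {3,4,5,6,8}
'a' @ 2: {1,5,6,7,8,9}  ✓accept
'c' @ 3: {}  — no active states
rest 'a' ignored (set empty)
final: {}; accept 1 not in set

Answer: REJECT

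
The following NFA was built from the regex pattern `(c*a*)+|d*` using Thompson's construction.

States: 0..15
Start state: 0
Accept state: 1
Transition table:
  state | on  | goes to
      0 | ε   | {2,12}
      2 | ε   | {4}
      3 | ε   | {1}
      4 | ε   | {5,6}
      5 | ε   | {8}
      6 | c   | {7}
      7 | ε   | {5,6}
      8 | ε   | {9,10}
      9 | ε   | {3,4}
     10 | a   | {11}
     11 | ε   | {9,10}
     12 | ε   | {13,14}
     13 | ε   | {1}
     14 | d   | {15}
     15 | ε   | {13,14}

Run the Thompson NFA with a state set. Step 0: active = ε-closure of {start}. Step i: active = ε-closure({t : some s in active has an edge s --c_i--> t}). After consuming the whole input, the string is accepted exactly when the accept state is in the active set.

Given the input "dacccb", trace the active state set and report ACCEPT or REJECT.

Answer: REJECT

Steps:
initial (ε-close {0}): {0,1,2,3,4,5,6,8,9,10,12,13,14}
'd' @ 1: {1,13,14,15}  ✓accept
'a' @ 2: {}  — dead — no transitions
rest 'cccb' ignored (set empty)
end set {} — state 1 not in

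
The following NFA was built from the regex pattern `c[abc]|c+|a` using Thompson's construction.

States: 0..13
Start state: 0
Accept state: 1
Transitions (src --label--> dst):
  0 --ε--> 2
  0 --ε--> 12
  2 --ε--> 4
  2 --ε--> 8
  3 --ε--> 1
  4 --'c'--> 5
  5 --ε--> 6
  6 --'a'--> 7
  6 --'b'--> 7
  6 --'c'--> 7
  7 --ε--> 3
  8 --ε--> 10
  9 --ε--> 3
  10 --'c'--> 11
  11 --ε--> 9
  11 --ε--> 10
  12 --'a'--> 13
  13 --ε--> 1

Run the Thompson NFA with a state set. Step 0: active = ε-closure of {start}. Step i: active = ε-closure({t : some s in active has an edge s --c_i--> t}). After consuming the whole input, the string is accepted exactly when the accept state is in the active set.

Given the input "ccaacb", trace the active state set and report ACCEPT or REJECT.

start: ε-closure({0}) = {0,2,4,8,10,12}
'c' @ 1: {1,3,5,6,9,10,11}  [accepting]
'c' @ 2: {1,3,7,9,10,11}  [accepting]
'a' @ 3: {}  — no active states
rest 'acb' ignored (set empty)
final: {}; accept 1 not in set

Answer: REJECT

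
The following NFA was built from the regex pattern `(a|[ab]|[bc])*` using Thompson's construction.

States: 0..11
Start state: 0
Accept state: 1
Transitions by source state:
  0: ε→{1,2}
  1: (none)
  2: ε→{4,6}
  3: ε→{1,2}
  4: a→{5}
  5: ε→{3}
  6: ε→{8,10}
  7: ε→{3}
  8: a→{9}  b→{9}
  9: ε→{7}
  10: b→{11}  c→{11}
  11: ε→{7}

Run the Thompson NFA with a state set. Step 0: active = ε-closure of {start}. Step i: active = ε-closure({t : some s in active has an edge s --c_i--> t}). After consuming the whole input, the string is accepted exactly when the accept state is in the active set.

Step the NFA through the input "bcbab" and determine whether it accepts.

initial (ε-close {0}): {0,1,2,4,6,8,10}
'b' @ 1: {1,2,3,4,6,7,8,9,10,11}  (accept∈set)
'c' @ 2: {1,2,3,4,6,7,8,10,11}  (accept∈set)
'b' @ 3: {1,2,3,4,6,7,8,9,10,11}  (accept∈set)
'a' @ 4: {1,2,3,4,5,6,7,8,9,10}  (accept∈set)
'b' @ 5: {1,2,3,4,6,7,8,9,10,11}  (accept∈set)
end set {1,2,3,4,6,7,8,9,10,11} — state 1 in

Answer: ACCEPT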